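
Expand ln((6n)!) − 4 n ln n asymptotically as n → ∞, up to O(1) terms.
ln((6n)!) − 4 n ln n = 2 n ln n + 6(ln 6 − 1) n + (1/2) ln(2π·6n) + O(1/n)

Stirling: ln((6n)!) = 6n ln(6n) − 6n + (1/2) ln(2π·6n) + O(1/n).
Expand 6n ln(6n) = 6n (ln n + ln 6) = 6n ln n + 6n ln 6.
Subtract 4n ln n: leading term is (6 − 4) n ln n = 2 n ln n. The next term is 6n ln 6 − 6n = 6(ln 6 − 1) n. Then the (1/2) ln(2π·6n) correction.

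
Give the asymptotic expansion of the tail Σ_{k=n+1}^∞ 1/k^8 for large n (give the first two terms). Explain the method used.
Σ_{k>n} 1/k^8 = 1/(7 · n^7) − 1/(2 · n^8) + O(1/n^9)

Compare to the integral: ∫_{n}^∞ x^(−8) dx = [−x^(−7)/7]_{n}^∞ = 1/((8−1)·n^7). The Euler-Maclaurin correction adds −f(n)/2 = −1/(2·n^8). Euler-Maclaurin then gives
  Σ_{k>n} 1/k^8 = ∫_{n}^∞ dx/x^8 − 1/(2·n^8) + O(1/n^9).
(Equivalently this is ζ(8) − Σ_{k≤n} 1/k^8.)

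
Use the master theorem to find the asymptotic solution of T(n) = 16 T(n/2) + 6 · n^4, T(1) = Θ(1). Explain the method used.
T(n) = Θ(n^4 log n)

log_2 16 = 4, and f(n) = 6 · n^4 = Θ(n^(log_2 16)). This is Case 2 of the master theorem: T(n) = Θ(f(n) · log n) = Θ(n^4 log n).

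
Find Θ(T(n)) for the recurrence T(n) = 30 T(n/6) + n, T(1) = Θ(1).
T(n) = Θ(n^(log_6 30))

Master theorem: compare f(n) = n to n^(log_6 30) where log_6 30 ≈ 1.898. Since 1 < log_6 30, we have f(n) = O(n^(log_6 30 − ε)) for some ε > 0 — Case 1. Hence T(n) = Θ(n^(log_6 30)).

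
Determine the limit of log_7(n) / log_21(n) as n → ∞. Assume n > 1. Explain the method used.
lim = ln(21) / ln(7) = log_7(21)

Change of base: log_7(n) = ln n / ln 7 and log_21(n) = ln n / ln 21. The ratio is (ln n / ln 7) · (ln 21 / ln n) = ln 21 / ln 7, a constant independent of n. So the limit is ln 21 / ln 7 = log_7(21).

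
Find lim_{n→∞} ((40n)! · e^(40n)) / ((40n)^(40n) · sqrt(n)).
lim = sqrt(2π·40)

Stirling: (40n)! ~ sqrt(2π·40n) · (40n/e)^(40n). Hence
  (40n)! · e^(40n) / (40n)^(40n) ~ sqrt(2π·40n).
Dividing by sqrt(n): sqrt(2π·40n) / sqrt(n) = sqrt(2π·40) · n^((1−1)/2), so the limit is sqrt(2π·40).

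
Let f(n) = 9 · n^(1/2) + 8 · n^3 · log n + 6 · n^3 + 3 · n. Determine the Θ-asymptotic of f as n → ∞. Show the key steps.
f(n) ∈ Θ(n^3 · log n)

Compare the terms by growth order. For large n, n^a · (log n)^b dominates n^a' · (log n)^b' iff a > a', or (a = a' and b > b'). Ranking the 4 terms shows the dominant one is 8 · n^3 · log n. Hence f(n) ∈ Θ(n^3 · log n).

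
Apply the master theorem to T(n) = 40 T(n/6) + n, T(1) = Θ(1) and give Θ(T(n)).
T(n) = Θ(n^(log_6 40))

Master theorem: compare f(n) = n to n^(log_6 40) where log_6 40 ≈ 2.059. Since 1 < log_6 40, we have f(n) = O(n^(log_6 40 − ε)) for some ε > 0 — Case 1. Hence T(n) = Θ(n^(log_6 40)).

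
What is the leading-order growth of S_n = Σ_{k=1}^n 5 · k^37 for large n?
S_n ~ 5 · n^38 / 38

By integral comparison (Euler-Maclaurin), Σ_{k=1}^n 5 · k^37 = 5 · ∫_0^n x^37 dx + O(n^37) = 5 · n^38/38 + O(n^37). (Equivalently, Faulhaber's formula gives the same leading term.)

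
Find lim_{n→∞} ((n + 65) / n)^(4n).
lim = e^260

Rewrite as (1 + 65/n)^(4n). By the standard limit (1 + x/n)^n → e^x, we have (1 + 65/n)^n → e^65, and raising to the 4th power gives e^260.
More precisely, ln[(1 + 65/n)^(4n)] = 4n · ln(1 + 65/n) = 4n · (65/n + O(1/n^2)) = 260 + O(1/n) → 260.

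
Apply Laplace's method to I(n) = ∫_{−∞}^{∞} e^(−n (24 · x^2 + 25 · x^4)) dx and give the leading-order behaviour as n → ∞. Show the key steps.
I(n) ~ sqrt(π/(24n))

φ(x) = 24 · x^2 + 25 · x^4 has its unique global minimum at x* = 0 (since φ'(x) = 48x + 100x^3 = 0 only at x = 0 for real x with both coefficients positive, and φ → ∞ as |x| → ∞). At x* = 0, φ(0) = 0 and φ''(0) = 48. Laplace's method then gives
  I(n) ~ sqrt(2π / (n · φ''(0))) · e^(−n φ(0)) = sqrt(2π / (48n)) = sqrt(π/(24n)).
The 25 · x^4 term contributes only at subleading order (an O(1/n) relative correction).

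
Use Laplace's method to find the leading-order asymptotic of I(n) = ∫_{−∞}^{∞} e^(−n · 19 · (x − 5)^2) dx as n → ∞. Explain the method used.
I(n) = sqrt(π/(19n))

Here φ(x) = 19 · (x − 5)^2 has its unique minimum at x* = 5 with φ(x*) = 0 and φ''(x*) = 38. Laplace's method gives
  I(n) ~ e^(−n φ(x*)) · sqrt(2π / (n · φ''(x*))) = sqrt(2π / (38n)) = sqrt(π/(19n)).
This is exact: substituting u = (x − 5)·sqrt(19n) gives I(n) = (1/sqrt(19n)) ∫_{−∞}^{∞} e^(−u^2) du = sqrt(π/(19n)).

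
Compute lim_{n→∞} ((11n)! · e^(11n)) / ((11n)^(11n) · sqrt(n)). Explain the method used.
lim = sqrt(2π·11)

Stirling: (11n)! ~ sqrt(2π·11n) · (11n/e)^(11n). Hence
  (11n)! · e^(11n) / (11n)^(11n) ~ sqrt(2π·11n).
Dividing by sqrt(n): sqrt(2π·11n) / sqrt(n) = sqrt(2π·11) · n^((1−1)/2), so the limit is sqrt(2π·11).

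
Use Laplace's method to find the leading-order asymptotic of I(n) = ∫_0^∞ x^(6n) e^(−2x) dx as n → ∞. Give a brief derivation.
I(n) ~ (sqrt(2π·6n) / 2) · (6n/(2e))^(6n)

Write the integrand as exp(6n ln x − 2x) and set f(x) = 6n ln x − 2x. Then f'(x) = 6n/x − 2 = 0 at x* = 6n/2, and f''(x*) = −6n/x*^2 = −2^2/(6n). Laplace's method (interior maximum) gives
  I(n) ~ e^(f(x*)) · sqrt(2π / |f''(x*)|)
        = exp(6n ln(6n/2) − 6n) · sqrt(2π · 6n / 2^2)
        = (6n/2)^(6n) e^(−6n) · sqrt(2π·6n) / 2
        = (sqrt(2π·6n) / 2) · (6n/(2e))^(6n).
This matches Γ(6n+1)/2^(6n+1) with Stirling applied to Γ.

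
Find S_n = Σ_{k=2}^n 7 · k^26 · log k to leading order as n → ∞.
S_n ~ 7 · n^27 log n / 27 − 7 · n^27 / 729

By integral comparison, S_n = ∫_1^n 7 · x^26 · log x dx + O(n^26 · log n). For the integral, ∫ x^26 log x dx = n^27 log n / 27 − n^27/729 (integration by parts). Hence S_n ~ 7 · n^27 log n / 27 − 7 · n^27 / 729.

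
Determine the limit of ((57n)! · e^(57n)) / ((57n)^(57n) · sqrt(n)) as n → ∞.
lim = sqrt(2π·57)

Stirling: (57n)! ~ sqrt(2π·57n) · (57n/e)^(57n). Hence
  (57n)! · e^(57n) / (57n)^(57n) ~ sqrt(2π·57n).
Dividing by sqrt(n): sqrt(2π·57n) / sqrt(n) = sqrt(2π·57) · n^((1−1)/2), so the limit is sqrt(2π·57).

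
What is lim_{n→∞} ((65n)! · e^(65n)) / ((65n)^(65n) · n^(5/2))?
lim = 0

Stirling: (65n)! ~ sqrt(2π·65n) · (65n/e)^(65n). Hence
  (65n)! · e^(65n) / (65n)^(65n) ~ sqrt(2π·65n).
Dividing by n^(5/2): sqrt(2π·65n) / n^(5/2) = sqrt(2π·65) · n^((1−5)/2), so the expression behaves like sqrt(2π·65) · n^((1−5)/2) → 0.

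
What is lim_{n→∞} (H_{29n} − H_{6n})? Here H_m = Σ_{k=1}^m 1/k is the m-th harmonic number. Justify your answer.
lim = ln(29/6)

Euler-Maclaurin gives H_m = ln m + γ + 1/(2m) + O(1/m^2). The γ and O(1/m) terms cancel in the difference:
  H_{29n} − H_{6n} = ln(29n) − ln(6n) + O(1/n) = ln(29/6) + O(1/n).
Hence the limit is ln(29/6).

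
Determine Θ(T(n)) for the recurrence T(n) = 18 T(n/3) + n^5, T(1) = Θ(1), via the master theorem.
T(n) = Θ(n^5)

log_3 18 ≈ 2.631. f(n) = n^5 dominates n^(log_3 18) since 5 > 2.631, and the regularity condition a·f(n/b) = 18·(n/3)^5 = (18/243)·n^5 ≤ c·f(n) holds with c = 18/243 ≈ 0.0741 < 1. So this is Case 3: T(n) = Θ(f(n)) = Θ(n^5).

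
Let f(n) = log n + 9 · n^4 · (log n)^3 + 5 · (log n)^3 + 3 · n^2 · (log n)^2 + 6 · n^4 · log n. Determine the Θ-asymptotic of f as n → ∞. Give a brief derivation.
f(n) ∈ Θ(n^4 · (log n)^3)

Compare the terms by growth order. For large n, n^a · (log n)^b dominates n^a' · (log n)^b' iff a > a', or (a = a' and b > b'). Ranking the 5 terms shows the dominant one is 9 · n^4 · (log n)^3. Hence f(n) ∈ Θ(n^4 · (log n)^3).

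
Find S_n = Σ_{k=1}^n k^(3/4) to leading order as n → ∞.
S_n ~ (4/7) · n^(7/4)

Integral comparison: Σ_{k=1}^n k^(3/4) = ∫_0^n x^(3/4) dx + O(n^(3/4)). The integral is n^(1 + 3/4) / (1 + 3/4) = n^((3+4)/4) / ((3+4)/4) = (4/7) · n^(7/4).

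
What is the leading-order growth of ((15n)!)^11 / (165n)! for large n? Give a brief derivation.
((15n)!)^11/(165n)! ~ ((2π·15n)^(10/2) / sqrt(11)) · 11^(−11·15n)  →  0

Write N = 15n. Stirling: N! ~ sqrt(2π N)(N/e)^N and (11N)! ~ sqrt(2π·11N)·(11N/e)^(11N).
  (N!)^11/(11N)! ~ (2π N)^(11/2) (N/e)^(11N) / [sqrt(2π·11N) (11N/e)^(11N)]
     = (2π N)^(11/2) / sqrt(2π·11N) · (N/(11N))^(11N)
     = (2π N)^((11−1)/2) / sqrt(11) · 11^(−11N).
Since 11^11 > 1, the factor 11^(−11N) decays exponentially, so the ratio → 0. Substituting N = 15n gives the stated form.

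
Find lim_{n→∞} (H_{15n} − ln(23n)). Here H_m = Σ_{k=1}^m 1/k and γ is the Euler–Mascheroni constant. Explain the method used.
lim = ln(15/23) + γ

By Euler-Maclaurin, H_m = ln m + γ + O(1/m). So
  H_{15n} − ln(23n) = ln(15n) + γ − ln(23n) + O(1/n)
                       = ln(15/23) + γ + O(1/n).
Hence the limit is ln(15/23) + γ.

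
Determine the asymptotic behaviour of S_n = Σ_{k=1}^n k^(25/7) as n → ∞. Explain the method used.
S_n ~ (7/32) · n^(32/7)

Integral comparison: Σ_{k=1}^n k^(25/7) = ∫_0^n x^(25/7) dx + O(n^(25/7)). The integral is n^(1 + 25/7) / (1 + 25/7) = n^((25+7)/7) / ((25+7)/7) = (7/32) · n^(32/7).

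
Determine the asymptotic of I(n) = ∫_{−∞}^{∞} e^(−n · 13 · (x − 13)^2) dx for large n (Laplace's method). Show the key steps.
I(n) = sqrt(π/(13n))

Here φ(x) = 13 · (x − 13)^2 has its unique minimum at x* = 13 with φ(x*) = 0 and φ''(x*) = 26. Laplace's method gives
  I(n) ~ e^(−n φ(x*)) · sqrt(2π / (n · φ''(x*))) = sqrt(2π / (26n)) = sqrt(π/(13n)).
This is exact: substituting u = (x − 13)·sqrt(13n) gives I(n) = (1/sqrt(13n)) ∫_{−∞}^{∞} e^(−u^2) du = sqrt(π/(13n)).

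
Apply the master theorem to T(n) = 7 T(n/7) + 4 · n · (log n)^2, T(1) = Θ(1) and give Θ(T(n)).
T(n) = Θ(n · (log n)^3)

Here log_7 7 = 1 and f(n) = 4 · n · (log n)^2 = Θ(n^(log_7 7) · (log n)^2). This is the extended Case 2 of the master theorem (f matches the critical exponent up to log factors), giving T(n) = Θ(n^(log_7 7) · (log n)^(2+1)) = Θ(n · (log n)^3).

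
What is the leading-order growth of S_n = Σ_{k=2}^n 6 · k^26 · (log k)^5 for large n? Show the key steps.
S_n ~ 2 · n^27 · (log n)^5 / 9

By integral comparison, S_n = ∫_1^n 6 · x^26 · (log x)^5 dx + O(n^26 · (log n)^5). For the integral, the leading term of ∫_1^n x^26 (log x)^5 dx is n^27/27 · (log n)^5 (by repeated integration by parts; each step lowers the log-exponent and produces a relatively O(1/log n) correction). Hence S_n ~ 2 · n^27 · (log n)^5 / 9.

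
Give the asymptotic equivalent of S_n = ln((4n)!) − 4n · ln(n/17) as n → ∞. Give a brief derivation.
S_n ~ 4n · (ln 68 − 1) + O(ln n)

Stirling: ln((4n)!) = 4n ln(4n) − 4n + O(ln n).
  S_n = 4n ln(4n) − 4n − 4n ln(n/17) + O(ln n)
      = 4n ln(4n) − 4n ln n + 4n ln 17 − 4n + O(ln n)
      = 4n ln 4 + 4n ln 17 − 4n + O(ln n)
      = 4n (ln 68 − 1) + O(ln n).
Numerically ln(68) − 1 ≈ 3.2195.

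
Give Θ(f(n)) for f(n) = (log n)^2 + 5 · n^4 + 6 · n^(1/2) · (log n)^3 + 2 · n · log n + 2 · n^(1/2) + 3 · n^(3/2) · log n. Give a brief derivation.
f(n) ∈ Θ(n^4)

Compare the terms by growth order. For large n, n^a · (log n)^b dominates n^a' · (log n)^b' iff a > a', or (a = a' and b > b'). Ranking the 6 terms shows the dominant one is 5 · n^4. Hence f(n) ∈ Θ(n^4).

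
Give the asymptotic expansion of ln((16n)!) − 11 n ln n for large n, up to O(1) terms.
ln((16n)!) − 11 n ln n = 5 n ln n + 16(ln 16 − 1) n + (1/2) ln(2π·16n) + O(1/n)

Stirling: ln((16n)!) = 16n ln(16n) − 16n + (1/2) ln(2π·16n) + O(1/n).
Expand 16n ln(16n) = 16n (ln n + ln 16) = 16n ln n + 16n ln 16.
Subtract 11n ln n: leading term is (16 − 11) n ln n = 5 n ln n. The next term is 16n ln 16 − 16n = 16(ln 16 − 1) n. Then the (1/2) ln(2π·16n) correction.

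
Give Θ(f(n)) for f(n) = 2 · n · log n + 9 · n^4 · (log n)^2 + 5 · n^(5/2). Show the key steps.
f(n) ∈ Θ(n^4 · (log n)^2)

Compare the terms by growth order. For large n, n^a · (log n)^b dominates n^a' · (log n)^b' iff a > a', or (a = a' and b > b'). Ranking the 3 terms shows the dominant one is 9 · n^4 · (log n)^2. Hence f(n) ∈ Θ(n^4 · (log n)^2).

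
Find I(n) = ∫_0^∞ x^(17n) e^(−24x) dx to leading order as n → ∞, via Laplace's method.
I(n) ~ (sqrt(2π·17n) / 24) · (17n/(24e))^(17n)

Write the integrand as exp(17n ln x − 24x) and set f(x) = 17n ln x − 24x. Then f'(x) = 17n/x − 24 = 0 at x* = 17n/24, and f''(x*) = −17n/x*^2 = −24^2/(17n). Laplace's method (interior maximum) gives
  I(n) ~ e^(f(x*)) · sqrt(2π / |f''(x*)|)
        = exp(17n ln(17n/24) − 17n) · sqrt(2π · 17n / 24^2)
        = (17n/24)^(17n) e^(−17n) · sqrt(2π·17n) / 24
        = (sqrt(2π·17n) / 24) · (17n/(24e))^(17n).
This matches Γ(17n+1)/24^(17n+1) with Stirling applied to Γ.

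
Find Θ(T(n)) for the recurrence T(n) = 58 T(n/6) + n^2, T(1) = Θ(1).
T(n) = Θ(n^(log_6 58))

Master theorem: compare f(n) = n^2 to n^(log_6 58) where log_6 58 ≈ 2.266. Since 2 < log_6 58, we have f(n) = O(n^(log_6 58 − ε)) for some ε > 0 — Case 1. Hence T(n) = Θ(n^(log_6 58)).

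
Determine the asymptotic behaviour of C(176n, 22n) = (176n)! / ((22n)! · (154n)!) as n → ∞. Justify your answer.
C(176n, 22n) ~ (16777216/823543)^(22n) · sqrt(4/(7π·22n))

Write N = 22n. Apply Stirling to each factorial:
  (8N)! ~ sqrt(2π·8N) · (8N/e)^(8N),
  N! ~ sqrt(2π N) · (N/e)^N,
  (7N)! ~ sqrt(2π·7N) · (7N/e)^(7N).
The exponential factors combine to (8N)^(8N) / (N^N · (7N)^(7N)) = 8^(8N)/7^(7N) = (8^8/7^7)^N = (16777216/823543)^N.
The square-root prefactors combine to sqrt(2π·8N) / (sqrt(2π N)·sqrt(2π·7N)) = sqrt(8 / (2π·7·N)) = sqrt(4/(7π·22n)).
Substituting N = 22n: C(176n, 22n) ~ (16777216/823543)^(22n) · sqrt(4/(7π·22n)).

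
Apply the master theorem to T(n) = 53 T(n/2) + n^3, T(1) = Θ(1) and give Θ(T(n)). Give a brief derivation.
T(n) = Θ(n^(log_2 53))

Master theorem: compare f(n) = n^3 to n^(log_2 53) where log_2 53 ≈ 5.728. Since 3 < log_2 53, we have f(n) = O(n^(log_2 53 − ε)) for some ε > 0 — Case 1. Hence T(n) = Θ(n^(log_2 53)).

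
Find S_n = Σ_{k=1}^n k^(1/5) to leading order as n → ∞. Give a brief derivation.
S_n ~ (5/6) · n^(6/5)

Integral comparison: Σ_{k=1}^n k^(1/5) = ∫_0^n x^(1/5) dx + O(n^(1/5)). The integral is n^(1 + 1/5) / (1 + 1/5) = n^((1+5)/5) / ((1+5)/5) = (5/6) · n^(6/5).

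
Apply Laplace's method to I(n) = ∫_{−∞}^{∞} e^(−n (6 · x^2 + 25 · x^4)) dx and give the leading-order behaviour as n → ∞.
I(n) ~ sqrt(π/(6n))

φ(x) = 6 · x^2 + 25 · x^4 has its unique global minimum at x* = 0 (since φ'(x) = 12x + 100x^3 = 0 only at x = 0 for real x with both coefficients positive, and φ → ∞ as |x| → ∞). At x* = 0, φ(0) = 0 and φ''(0) = 12. Laplace's method then gives
  I(n) ~ sqrt(2π / (n · φ''(0))) · e^(−n φ(0)) = sqrt(2π / (12n)) = sqrt(π/(6n)).
The 25 · x^4 term contributes only at subleading order (an O(1/n) relative correction).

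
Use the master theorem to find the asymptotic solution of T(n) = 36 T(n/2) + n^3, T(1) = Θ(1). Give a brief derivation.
T(n) = Θ(n^(log_2 36))

Master theorem: compare f(n) = n^3 to n^(log_2 36) where log_2 36 ≈ 5.170. Since 3 < log_2 36, we have f(n) = O(n^(log_2 36 − ε)) for some ε > 0 — Case 1. Hence T(n) = Θ(n^(log_2 36)).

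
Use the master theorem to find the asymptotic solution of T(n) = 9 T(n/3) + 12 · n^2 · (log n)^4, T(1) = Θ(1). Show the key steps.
T(n) = Θ(n^2 · (log n)^5)

Here log_3 9 = 2 and f(n) = 12 · n^2 · (log n)^4 = Θ(n^(log_3 9) · (log n)^4). This is the extended Case 2 of the master theorem (f matches the critical exponent up to log factors), giving T(n) = Θ(n^(log_3 9) · (log n)^(4+1)) = Θ(n^2 · (log n)^5).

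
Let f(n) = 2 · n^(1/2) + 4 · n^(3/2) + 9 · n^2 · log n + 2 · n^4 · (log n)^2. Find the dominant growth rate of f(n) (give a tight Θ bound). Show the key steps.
f(n) ∈ Θ(n^4 · (log n)^2)

Compare the terms by growth order. For large n, n^a · (log n)^b dominates n^a' · (log n)^b' iff a > a', or (a = a' and b > b'). Ranking the 4 terms shows the dominant one is 2 · n^4 · (log n)^2. Hence f(n) ∈ Θ(n^4 · (log n)^2).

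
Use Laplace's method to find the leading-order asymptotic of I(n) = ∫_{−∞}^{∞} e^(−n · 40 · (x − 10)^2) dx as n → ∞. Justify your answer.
I(n) = sqrt(π/(40n))

Here φ(x) = 40 · (x − 10)^2 has its unique minimum at x* = 10 with φ(x*) = 0 and φ''(x*) = 80. Laplace's method gives
  I(n) ~ e^(−n φ(x*)) · sqrt(2π / (n · φ''(x*))) = sqrt(2π / (80n)) = sqrt(π/(40n)).
This is exact: substituting u = (x − 10)·sqrt(40n) gives I(n) = (1/sqrt(40n)) ∫_{−∞}^{∞} e^(−u^2) du = sqrt(π/(40n)).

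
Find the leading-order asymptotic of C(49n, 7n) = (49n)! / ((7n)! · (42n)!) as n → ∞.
C(49n, 7n) ~ (823543/46656)^(7n) · sqrt(7/(12π·7n))

Write N = 7n. Apply Stirling to each factorial:
  (7N)! ~ sqrt(2π·7N) · (7N/e)^(7N),
  N! ~ sqrt(2π N) · (N/e)^N,
  (6N)! ~ sqrt(2π·6N) · (6N/e)^(6N).
The exponential factors combine to (7N)^(7N) / (N^N · (6N)^(6N)) = 7^(7N)/6^(6N) = (7^7/6^6)^N = (823543/46656)^N.
The square-root prefactors combine to sqrt(2π·7N) / (sqrt(2π N)·sqrt(2π·6N)) = sqrt(7 / (2π·6·N)) = sqrt(7/(12π·7n)).
Substituting N = 7n: C(49n, 7n) ~ (823543/46656)^(7n) · sqrt(7/(12π·7n)).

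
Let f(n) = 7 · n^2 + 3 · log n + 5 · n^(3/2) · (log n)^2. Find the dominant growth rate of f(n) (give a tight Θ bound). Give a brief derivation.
f(n) ∈ Θ(n^2)

Compare the terms by growth order. For large n, n^a · (log n)^b dominates n^a' · (log n)^b' iff a > a', or (a = a' and b > b'). Ranking the 3 terms shows the dominant one is 7 · n^2. Hence f(n) ∈ Θ(n^2).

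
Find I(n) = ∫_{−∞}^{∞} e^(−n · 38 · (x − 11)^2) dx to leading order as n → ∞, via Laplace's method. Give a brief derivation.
I(n) = sqrt(π/(38n))

Here φ(x) = 38 · (x − 11)^2 has its unique minimum at x* = 11 with φ(x*) = 0 and φ''(x*) = 76. Laplace's method gives
  I(n) ~ e^(−n φ(x*)) · sqrt(2π / (n · φ''(x*))) = sqrt(2π / (76n)) = sqrt(π/(38n)).
This is exact: substituting u = (x − 11)·sqrt(38n) gives I(n) = (1/sqrt(38n)) ∫_{−∞}^{∞} e^(−u^2) du = sqrt(π/(38n)).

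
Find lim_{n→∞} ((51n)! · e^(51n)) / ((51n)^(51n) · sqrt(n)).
lim = sqrt(2π·51)

Stirling: (51n)! ~ sqrt(2π·51n) · (51n/e)^(51n). Hence
  (51n)! · e^(51n) / (51n)^(51n) ~ sqrt(2π·51n).
Dividing by sqrt(n): sqrt(2π·51n) / sqrt(n) = sqrt(2π·51) · n^((1−1)/2), so the limit is sqrt(2π·51).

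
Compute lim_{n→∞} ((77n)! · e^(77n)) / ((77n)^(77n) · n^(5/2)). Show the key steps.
lim = 0

Stirling: (77n)! ~ sqrt(2π·77n) · (77n/e)^(77n). Hence
  (77n)! · e^(77n) / (77n)^(77n) ~ sqrt(2π·77n).
Dividing by n^(5/2): sqrt(2π·77n) / n^(5/2) = sqrt(2π·77) · n^((1−5)/2), so the expression behaves like sqrt(2π·77) · n^((1−5)/2) → 0.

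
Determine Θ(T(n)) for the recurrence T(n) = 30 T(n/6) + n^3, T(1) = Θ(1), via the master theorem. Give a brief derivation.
T(n) = Θ(n^3)

log_6 30 ≈ 1.898. f(n) = n^3 dominates n^(log_6 30) since 3 > 1.898, and the regularity condition a·f(n/b) = 30·(n/6)^3 = (30/216)·n^3 ≤ c·f(n) holds with c = 30/216 ≈ 0.139 < 1. So this is Case 3: T(n) = Θ(f(n)) = Θ(n^3).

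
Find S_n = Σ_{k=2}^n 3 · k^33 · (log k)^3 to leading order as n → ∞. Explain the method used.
S_n ~ 3 · n^34 · (log n)^3 / 34

By integral comparison, S_n = ∫_1^n 3 · x^33 · (log x)^3 dx + O(n^33 · (log n)^3). For the integral, the leading term of ∫_1^n x^33 (log x)^3 dx is n^34/34 · (log n)^3 (by repeated integration by parts; each step lowers the log-exponent and produces a relatively O(1/log n) correction). Hence S_n ~ 3 · n^34 · (log n)^3 / 34.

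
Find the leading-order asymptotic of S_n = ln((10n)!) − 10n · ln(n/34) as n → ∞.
S_n ~ 10n · (ln 340 − 1) + O(ln n)

Stirling: ln((10n)!) = 10n ln(10n) − 10n + O(ln n).
  S_n = 10n ln(10n) − 10n − 10n ln(n/34) + O(ln n)
      = 10n ln(10n) − 10n ln n + 10n ln 34 − 10n + O(ln n)
      = 10n ln 10 + 10n ln 34 − 10n + O(ln n)
      = 10n (ln 340 − 1) + O(ln n).
Numerically ln(340) − 1 ≈ 4.8289.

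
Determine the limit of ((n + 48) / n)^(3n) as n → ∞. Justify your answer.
lim = e^144

Rewrite as (1 + 48/n)^(3n). By the standard limit (1 + x/n)^n → e^x, we have (1 + 48/n)^n → e^48, and raising to the 3rd power gives e^144.
More precisely, ln[(1 + 48/n)^(3n)] = 3n · ln(1 + 48/n) = 3n · (48/n + O(1/n^2)) = 144 + O(1/n) → 144.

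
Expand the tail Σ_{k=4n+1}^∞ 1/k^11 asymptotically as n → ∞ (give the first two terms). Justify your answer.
Σ_{k>4n} 1/k^11 = 1/(10 · (4n)^10) − 1/(2 · (4n)^11) + O(1/(4n)^12)

Compare to the integral: ∫_{4n}^∞ x^(−11) dx = [−x^(−10)/10]_{4n}^∞ = 1/((11−1)·(4n)^10). The Euler-Maclaurin correction adds −f(4n)/2 = −1/(2·(4n)^11). Euler-Maclaurin then gives
  Σ_{k>4n} 1/k^11 = ∫_{4n}^∞ dx/x^11 − 1/(2·(4n)^11) + O(1/(4n)^12).
(Equivalently this is ζ(11) − Σ_{k≤4n} 1/k^11.)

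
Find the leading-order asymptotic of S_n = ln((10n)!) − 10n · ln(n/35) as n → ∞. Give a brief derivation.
S_n ~ 10n · (ln 350 − 1) + O(ln n)

Stirling: ln((10n)!) = 10n ln(10n) − 10n + O(ln n).
  S_n = 10n ln(10n) − 10n − 10n ln(n/35) + O(ln n)
      = 10n ln(10n) − 10n ln n + 10n ln 35 − 10n + O(ln n)
      = 10n ln 10 + 10n ln 35 − 10n + O(ln n)
      = 10n (ln 350 − 1) + O(ln n).
Numerically ln(350) − 1 ≈ 4.8579.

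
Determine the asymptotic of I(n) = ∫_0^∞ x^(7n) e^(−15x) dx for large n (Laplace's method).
I(n) ~ (sqrt(2π·7n) / 15) · (7n/(15e))^(7n)

Write the integrand as exp(7n ln x − 15x) and set f(x) = 7n ln x − 15x. Then f'(x) = 7n/x − 15 = 0 at x* = 7n/15, and f''(x*) = −7n/x*^2 = −15^2/(7n). Laplace's method (interior maximum) gives
  I(n) ~ e^(f(x*)) · sqrt(2π / |f''(x*)|)
        = exp(7n ln(7n/15) − 7n) · sqrt(2π · 7n / 15^2)
        = (7n/15)^(7n) e^(−7n) · sqrt(2π·7n) / 15
        = (sqrt(2π·7n) / 15) · (7n/(15e))^(7n).
This matches Γ(7n+1)/15^(7n+1) with Stirling applied to Γ.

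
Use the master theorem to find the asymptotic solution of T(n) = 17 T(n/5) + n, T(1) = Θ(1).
T(n) = Θ(n^(log_5 17))

Master theorem: compare f(n) = n to n^(log_5 17) where log_5 17 ≈ 1.760. Since 1 < log_5 17, we have f(n) = O(n^(log_5 17 − ε)) for some ε > 0 — Case 1. Hence T(n) = Θ(n^(log_5 17)).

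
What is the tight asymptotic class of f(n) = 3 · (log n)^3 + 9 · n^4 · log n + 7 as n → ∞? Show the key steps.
f(n) ∈ Θ(n^4 · log n)

Compare the terms by growth order. For large n, n^a · (log n)^b dominates n^a' · (log n)^b' iff a > a', or (a = a' and b > b'). Ranking the 3 terms shows the dominant one is 9 · n^4 · log n. Hence f(n) ∈ Θ(n^4 · log n).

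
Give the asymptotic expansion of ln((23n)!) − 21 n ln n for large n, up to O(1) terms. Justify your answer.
ln((23n)!) − 21 n ln n = 2 n ln n + 23(ln 23 − 1) n + (1/2) ln(2π·23n) + O(1/n)

Stirling: ln((23n)!) = 23n ln(23n) − 23n + (1/2) ln(2π·23n) + O(1/n).
Expand 23n ln(23n) = 23n (ln n + ln 23) = 23n ln n + 23n ln 23.
Subtract 21n ln n: leading term is (23 − 21) n ln n = 2 n ln n. The next term is 23n ln 23 − 23n = 23(ln 23 − 1) n. Then the (1/2) ln(2π·23n) correction.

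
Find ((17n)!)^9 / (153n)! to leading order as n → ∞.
((17n)!)^9/(153n)! ~ ((2π·17n)^(8/2) / 3) · 9^(−9·17n)  →  0

Write N = 17n. Stirling: N! ~ sqrt(2π N)(N/e)^N and (9N)! ~ sqrt(2π·9N)·(9N/e)^(9N).
  (N!)^9/(9N)! ~ (2π N)^(9/2) (N/e)^(9N) / [sqrt(2π·9N) (9N/e)^(9N)]
     = (2π N)^(9/2) / sqrt(2π·9N) · (N/(9N))^(9N)
     = (2π N)^((9−1)/2) / 3 · 9^(−9N).
Since 9^9 > 1, the factor 9^(−9N) decays exponentially, so the ratio → 0. Substituting N = 17n gives the stated form.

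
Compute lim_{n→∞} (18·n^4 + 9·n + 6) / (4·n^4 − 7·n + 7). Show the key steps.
lim = 18/4 = 9/2

For large n the leading n^4 terms dominate both numerator and denominator. Dividing top and bottom by n^4, every other term tends to 0, leaving 18/4 = 9/2.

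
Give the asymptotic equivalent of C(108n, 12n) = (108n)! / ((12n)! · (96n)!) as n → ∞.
C(108n, 12n) ~ (387420489/16777216)^(12n) · sqrt(9/(16π·12n))

Write N = 12n. Apply Stirling to each factorial:
  (9N)! ~ sqrt(2π·9N) · (9N/e)^(9N),
  N! ~ sqrt(2π N) · (N/e)^N,
  (8N)! ~ sqrt(2π·8N) · (8N/e)^(8N).
The exponential factors combine to (9N)^(9N) / (N^N · (8N)^(8N)) = 9^(9N)/8^(8N) = (9^9/8^8)^N = (387420489/16777216)^N.
The square-root prefactors combine to sqrt(2π·9N) / (sqrt(2π N)·sqrt(2π·8N)) = sqrt(9 / (2π·8·N)) = sqrt(9/(16π·12n)).
Substituting N = 12n: C(108n, 12n) ~ (387420489/16777216)^(12n) · sqrt(9/(16π·12n)).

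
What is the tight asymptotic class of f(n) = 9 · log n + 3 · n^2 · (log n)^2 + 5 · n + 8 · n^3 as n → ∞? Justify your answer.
f(n) ∈ Θ(n^3)

Compare the terms by growth order. For large n, n^a · (log n)^b dominates n^a' · (log n)^b' iff a > a', or (a = a' and b > b'). Ranking the 4 terms shows the dominant one is 8 · n^3. Hence f(n) ∈ Θ(n^3).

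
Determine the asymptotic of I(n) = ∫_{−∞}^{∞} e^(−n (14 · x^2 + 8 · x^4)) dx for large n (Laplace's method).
I(n) ~ sqrt(π/(14n))

φ(x) = 14 · x^2 + 8 · x^4 has its unique global minimum at x* = 0 (since φ'(x) = 28x + 32x^3 = 0 only at x = 0 for real x with both coefficients positive, and φ → ∞ as |x| → ∞). At x* = 0, φ(0) = 0 and φ''(0) = 28. Laplace's method then gives
  I(n) ~ sqrt(2π / (n · φ''(0))) · e^(−n φ(0)) = sqrt(2π / (28n)) = sqrt(π/(14n)).
The 8 · x^4 term contributes only at subleading order (an O(1/n) relative correction).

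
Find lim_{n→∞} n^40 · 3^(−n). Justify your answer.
lim = 0

Exponentials with base > 1 dominate every fixed polynomial: for any fixed c, n^c / 3^n → 0 as n → ∞ (e.g. by the ratio test, or by writing 3^n = e^(n ln 3) and noting e^(n ln 3) / n^c → ∞). Hence n^40 · 3^(−n) = n^40 / 3^n → 0.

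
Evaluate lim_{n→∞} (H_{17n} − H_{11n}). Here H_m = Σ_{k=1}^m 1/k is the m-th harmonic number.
lim = ln(17/11)

Euler-Maclaurin gives H_m = ln m + γ + 1/(2m) + O(1/m^2). The γ and O(1/m) terms cancel in the difference:
  H_{17n} − H_{11n} = ln(17n) − ln(11n) + O(1/n) = ln(17/11) + O(1/n).
Hence the limit is ln(17/11).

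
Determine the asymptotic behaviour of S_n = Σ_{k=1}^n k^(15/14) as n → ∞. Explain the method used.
S_n ~ (14/29) · n^(29/14)

Integral comparison: Σ_{k=1}^n k^(15/14) = ∫_0^n x^(15/14) dx + O(n^(15/14)). The integral is n^(1 + 15/14) / (1 + 15/14) = n^((15+14)/14) / ((15+14)/14) = (14/29) · n^(29/14).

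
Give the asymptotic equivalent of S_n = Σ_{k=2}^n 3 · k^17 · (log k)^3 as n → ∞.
S_n ~ n^18 · (log n)^3 / 6

By integral comparison, S_n = ∫_1^n 3 · x^17 · (log x)^3 dx + O(n^17 · (log n)^3). For the integral, the leading term of ∫_1^n x^17 (log x)^3 dx is n^18/18 · (log n)^3 (by repeated integration by parts; each step lowers the log-exponent and produces a relatively O(1/log n) correction). Hence S_n ~ n^18 · (log n)^3 / 6.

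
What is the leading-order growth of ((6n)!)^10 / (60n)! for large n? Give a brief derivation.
((6n)!)^10/(60n)! ~ ((2π·6n)^(9/2) / sqrt(10)) · 10^(−10·6n)  →  0

Write N = 6n. Stirling: N! ~ sqrt(2π N)(N/e)^N and (10N)! ~ sqrt(2π·10N)·(10N/e)^(10N).
  (N!)^10/(10N)! ~ (2π N)^(10/2) (N/e)^(10N) / [sqrt(2π·10N) (10N/e)^(10N)]
     = (2π N)^(10/2) / sqrt(2π·10N) · (N/(10N))^(10N)
     = (2π N)^((10−1)/2) / sqrt(10) · 10^(−10N).
Since 10^10 > 1, the factor 10^(−10N) decays exponentially, so the ratio → 0. Substituting N = 6n gives the stated form.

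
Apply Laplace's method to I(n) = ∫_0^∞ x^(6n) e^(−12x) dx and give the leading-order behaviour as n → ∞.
I(n) ~ (sqrt(2π·6n) / 12) · (6n/(12e))^(6n)

Write the integrand as exp(6n ln x − 12x) and set f(x) = 6n ln x − 12x. Then f'(x) = 6n/x − 12 = 0 at x* = 6n/12, and f''(x*) = −6n/x*^2 = −12^2/(6n). Laplace's method (interior maximum) gives
  I(n) ~ e^(f(x*)) · sqrt(2π / |f''(x*)|)
        = exp(6n ln(6n/12) − 6n) · sqrt(2π · 6n / 12^2)
        = (6n/12)^(6n) e^(−6n) · sqrt(2π·6n) / 12
        = (sqrt(2π·6n) / 12) · (6n/(12e))^(6n).
This matches Γ(6n+1)/12^(6n+1) with Stirling applied to Γ.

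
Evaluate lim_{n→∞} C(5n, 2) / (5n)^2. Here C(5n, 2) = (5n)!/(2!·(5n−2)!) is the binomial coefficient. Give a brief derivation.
lim = 1/2! = 1/2

With N = 5n → ∞: C(N, 2) / N^2 = [N(N−1)…(N−1)] / (2! · N^2) = (1/2!) · 1 · (1 − 1/(5n)). Each factor → 1 as N → ∞, so the limit is 1/2! = 1/2.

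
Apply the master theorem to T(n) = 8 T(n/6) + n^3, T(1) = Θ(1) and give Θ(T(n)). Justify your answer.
T(n) = Θ(n^3)

log_6 8 ≈ 1.161. f(n) = n^3 dominates n^(log_6 8) since 3 > 1.161, and the regularity condition a·f(n/b) = 8·(n/6)^3 = (8/216)·n^3 ≤ c·f(n) holds with c = 8/216 ≈ 0.037 < 1. So this is Case 3: T(n) = Θ(f(n)) = Θ(n^3).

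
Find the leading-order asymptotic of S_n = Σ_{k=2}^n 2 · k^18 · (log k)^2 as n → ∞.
S_n ~ 2 · n^19 · (log n)^2 / 19

By integral comparison, S_n = ∫_1^n 2 · x^18 · (log x)^2 dx + O(n^18 · (log n)^2). For the integral, the leading term of ∫_1^n x^18 (log x)^2 dx is n^19/19 · (log n)^2 (by repeated integration by parts; each step lowers the log-exponent and produces a relatively O(1/log n) correction). Hence S_n ~ 2 · n^19 · (log n)^2 / 19.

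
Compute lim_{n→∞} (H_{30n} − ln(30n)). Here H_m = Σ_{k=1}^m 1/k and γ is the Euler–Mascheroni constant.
lim = γ

By Euler-Maclaurin, H_m = ln m + γ + O(1/m). So
  H_{30n} − ln(30n) = ln(30n) + γ − ln(30n) + O(1/n)
                       = ln(30/30) + γ + O(1/n).
Hence the limit is γ (since ln 1 = 0).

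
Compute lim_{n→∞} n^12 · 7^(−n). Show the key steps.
lim = 0

Exponentials with base > 1 dominate every fixed polynomial: for any fixed c, n^c / 7^n → 0 as n → ∞ (e.g. by the ratio test, or by writing 7^n = e^(n ln 7) and noting e^(n ln 7) / n^c → ∞). Hence n^12 · 7^(−n) = n^12 / 7^n → 0.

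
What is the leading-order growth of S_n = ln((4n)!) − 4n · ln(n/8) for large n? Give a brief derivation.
S_n ~ 4n · (ln 32 − 1) + O(ln n)

Stirling: ln((4n)!) = 4n ln(4n) − 4n + O(ln n).
  S_n = 4n ln(4n) − 4n − 4n ln(n/8) + O(ln n)
      = 4n ln(4n) − 4n ln n + 4n ln 8 − 4n + O(ln n)
      = 4n ln 4 + 4n ln 8 − 4n + O(ln n)
      = 4n (ln 32 − 1) + O(ln n).
Numerically ln(32) − 1 ≈ 2.4657.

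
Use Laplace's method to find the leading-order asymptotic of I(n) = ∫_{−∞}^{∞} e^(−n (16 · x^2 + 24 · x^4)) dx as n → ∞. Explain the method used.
I(n) ~ sqrt(π/(16n))

φ(x) = 16 · x^2 + 24 · x^4 has its unique global minimum at x* = 0 (since φ'(x) = 32x + 96x^3 = 0 only at x = 0 for real x with both coefficients positive, and φ → ∞ as |x| → ∞). At x* = 0, φ(0) = 0 and φ''(0) = 32. Laplace's method then gives
  I(n) ~ sqrt(2π / (n · φ''(0))) · e^(−n φ(0)) = sqrt(2π / (32n)) = sqrt(π/(16n)).
The 24 · x^4 term contributes only at subleading order (an O(1/n) relative correction).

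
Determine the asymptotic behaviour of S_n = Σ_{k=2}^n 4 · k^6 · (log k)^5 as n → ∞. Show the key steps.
S_n ~ 4 · n^7 · (log n)^5 / 7

By integral comparison, S_n = ∫_1^n 4 · x^6 · (log x)^5 dx + O(n^6 · (log n)^5). For the integral, the leading term of ∫_1^n x^6 (log x)^5 dx is n^7/7 · (log n)^5 (by repeated integration by parts; each step lowers the log-exponent and produces a relatively O(1/log n) correction). Hence S_n ~ 4 · n^7 · (log n)^5 / 7.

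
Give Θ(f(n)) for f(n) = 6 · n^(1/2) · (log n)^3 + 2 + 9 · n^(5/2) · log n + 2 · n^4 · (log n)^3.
f(n) ∈ Θ(n^4 · (log n)^3)

Compare the terms by growth order. For large n, n^a · (log n)^b dominates n^a' · (log n)^b' iff a > a', or (a = a' and b > b'). Ranking the 4 terms shows the dominant one is 2 · n^4 · (log n)^3. Hence f(n) ∈ Θ(n^4 · (log n)^3).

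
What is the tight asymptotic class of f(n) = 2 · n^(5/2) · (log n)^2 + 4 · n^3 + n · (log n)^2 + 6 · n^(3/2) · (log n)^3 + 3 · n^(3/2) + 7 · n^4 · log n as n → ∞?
f(n) ∈ Θ(n^4 · log n)

Compare the terms by growth order. For large n, n^a · (log n)^b dominates n^a' · (log n)^b' iff a > a', or (a = a' and b > b'). Ranking the 6 terms shows the dominant one is 7 · n^4 · log n. Hence f(n) ∈ Θ(n^4 · log n).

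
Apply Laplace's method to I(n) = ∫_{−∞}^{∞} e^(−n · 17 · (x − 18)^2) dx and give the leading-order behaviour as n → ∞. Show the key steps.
I(n) = sqrt(π/(17n))

Here φ(x) = 17 · (x − 18)^2 has its unique minimum at x* = 18 with φ(x*) = 0 and φ''(x*) = 34. Laplace's method gives
  I(n) ~ e^(−n φ(x*)) · sqrt(2π / (n · φ''(x*))) = sqrt(2π / (34n)) = sqrt(π/(17n)).
This is exact: substituting u = (x − 18)·sqrt(17n) gives I(n) = (1/sqrt(17n)) ∫_{−∞}^{∞} e^(−u^2) du = sqrt(π/(17n)).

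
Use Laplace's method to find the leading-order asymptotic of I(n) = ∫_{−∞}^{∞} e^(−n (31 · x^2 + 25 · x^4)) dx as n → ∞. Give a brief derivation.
I(n) ~ sqrt(π/(31n))

φ(x) = 31 · x^2 + 25 · x^4 has its unique global minimum at x* = 0 (since φ'(x) = 62x + 100x^3 = 0 only at x = 0 for real x with both coefficients positive, and φ → ∞ as |x| → ∞). At x* = 0, φ(0) = 0 and φ''(0) = 62. Laplace's method then gives
  I(n) ~ sqrt(2π / (n · φ''(0))) · e^(−n φ(0)) = sqrt(2π / (62n)) = sqrt(π/(31n)).
The 25 · x^4 term contributes only at subleading order (an O(1/n) relative correction).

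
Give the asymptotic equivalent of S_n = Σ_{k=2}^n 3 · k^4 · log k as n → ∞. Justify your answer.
S_n ~ 3 · n^5 log n / 5 − 3 · n^5 / 25

By integral comparison, S_n = ∫_1^n 3 · x^4 · log x dx + O(n^4 · log n). For the integral, ∫ x^4 log x dx = n^5 log n / 5 − n^5/25 (integration by parts). Hence S_n ~ 3 · n^5 log n / 5 − 3 · n^5 / 25.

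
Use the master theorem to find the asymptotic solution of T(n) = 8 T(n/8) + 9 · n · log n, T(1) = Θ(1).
T(n) = Θ(n · (log n)^2)

Here log_8 8 = 1 and f(n) = 9 · n · log n = Θ(n^(log_8 8) · (log n)^1). This is the extended Case 2 of the master theorem (f matches the critical exponent up to log factors), giving T(n) = Θ(n^(log_8 8) · (log n)^(1+1)) = Θ(n · (log n)^2).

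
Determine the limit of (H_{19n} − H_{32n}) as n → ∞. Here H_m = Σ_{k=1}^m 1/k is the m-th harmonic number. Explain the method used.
lim = ln(19/32)

Euler-Maclaurin gives H_m = ln m + γ + 1/(2m) + O(1/m^2). The γ and O(1/m) terms cancel in the difference:
  H_{19n} − H_{32n} = ln(19n) − ln(32n) + O(1/n) = ln(19/32) + O(1/n).
Hence the limit is ln(19/32).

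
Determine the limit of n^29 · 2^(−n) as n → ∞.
lim = 0

Exponentials with base > 1 dominate every fixed polynomial: for any fixed c, n^c / 2^n → 0 as n → ∞ (e.g. by the ratio test, or by writing 2^n = e^(n ln 2) and noting e^(n ln 2) / n^c → ∞). Hence n^29 · 2^(−n) = n^29 / 2^n → 0.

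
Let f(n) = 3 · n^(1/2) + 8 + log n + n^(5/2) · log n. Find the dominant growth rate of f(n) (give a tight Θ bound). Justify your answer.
f(n) ∈ Θ(n^(5/2) · log n)

Compare the terms by growth order. For large n, n^a · (log n)^b dominates n^a' · (log n)^b' iff a > a', or (a = a' and b > b'). Ranking the 4 terms shows the dominant one is n^(5/2) · log n. Hence f(n) ∈ Θ(n^(5/2) · log n).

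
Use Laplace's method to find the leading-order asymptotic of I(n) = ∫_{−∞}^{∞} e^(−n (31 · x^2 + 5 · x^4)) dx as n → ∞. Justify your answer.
I(n) ~ sqrt(π/(31n))

φ(x) = 31 · x^2 + 5 · x^4 has its unique global minimum at x* = 0 (since φ'(x) = 62x + 20x^3 = 0 only at x = 0 for real x with both coefficients positive, and φ → ∞ as |x| → ∞). At x* = 0, φ(0) = 0 and φ''(0) = 62. Laplace's method then gives
  I(n) ~ sqrt(2π / (n · φ''(0))) · e^(−n φ(0)) = sqrt(2π / (62n)) = sqrt(π/(31n)).
The 5 · x^4 term contributes only at subleading order (an O(1/n) relative correction).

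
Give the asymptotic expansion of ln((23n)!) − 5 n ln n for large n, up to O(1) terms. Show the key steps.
ln((23n)!) − 5 n ln n = 18 n ln n + 23(ln 23 − 1) n + (1/2) ln(2π·23n) + O(1/n)

Stirling: ln((23n)!) = 23n ln(23n) − 23n + (1/2) ln(2π·23n) + O(1/n).
Expand 23n ln(23n) = 23n (ln n + ln 23) = 23n ln n + 23n ln 23.
Subtract 5n ln n: leading term is (23 − 5) n ln n = 18 n ln n. The next term is 23n ln 23 − 23n = 23(ln 23 − 1) n. Then the (1/2) ln(2π·23n) correction.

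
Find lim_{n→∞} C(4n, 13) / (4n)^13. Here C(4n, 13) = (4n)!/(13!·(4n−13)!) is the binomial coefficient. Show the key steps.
lim = 1/13! = 1/6227020800

With N = 4n → ∞: C(N, 13) / N^13 = [N(N−1)…(N−12)] / (13! · N^13) = (1/13!) · 1 · (1 − 1/(4n)) · … · (1 − 12/(4n)). Each factor → 1 as N → ∞, so the limit is 1/13! = 1/6227020800.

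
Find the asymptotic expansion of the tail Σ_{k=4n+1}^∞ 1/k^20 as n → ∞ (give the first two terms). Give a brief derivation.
Σ_{k>4n} 1/k^20 = 1/(19 · (4n)^19) − 1/(2 · (4n)^20) + O(1/(4n)^21)

Compare to the integral: ∫_{4n}^∞ x^(−20) dx = [−x^(−19)/19]_{4n}^∞ = 1/((20−1)·(4n)^19). The Euler-Maclaurin correction adds −f(4n)/2 = −1/(2·(4n)^20). Euler-Maclaurin then gives
  Σ_{k>4n} 1/k^20 = ∫_{4n}^∞ dx/x^20 − 1/(2·(4n)^20) + O(1/(4n)^21).
(Equivalently this is ζ(20) − Σ_{k≤4n} 1/k^20.)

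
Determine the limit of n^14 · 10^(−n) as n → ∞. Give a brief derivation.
lim = 0

Exponentials with base > 1 dominate every fixed polynomial: for any fixed c, n^c / 10^n → 0 as n → ∞ (e.g. by the ratio test, or by writing 10^n = e^(n ln 10) and noting e^(n ln 10) / n^c → ∞). Hence n^14 · 10^(−n) = n^14 / 10^n → 0.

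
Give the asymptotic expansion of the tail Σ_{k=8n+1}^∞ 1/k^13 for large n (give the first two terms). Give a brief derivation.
Σ_{k>8n} 1/k^13 = 1/(12 · (8n)^12) − 1/(2 · (8n)^13) + O(1/(8n)^14)

Compare to the integral: ∫_{8n}^∞ x^(−13) dx = [−x^(−12)/12]_{8n}^∞ = 1/((13−1)·(8n)^12). The Euler-Maclaurin correction adds −f(8n)/2 = −1/(2·(8n)^13). Euler-Maclaurin then gives
  Σ_{k>8n} 1/k^13 = ∫_{8n}^∞ dx/x^13 − 1/(2·(8n)^13) + O(1/(8n)^14).
(Equivalently this is ζ(13) − Σ_{k≤8n} 1/k^13.)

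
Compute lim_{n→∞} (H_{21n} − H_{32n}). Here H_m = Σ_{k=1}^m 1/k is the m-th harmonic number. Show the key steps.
lim = ln(21/32)

Euler-Maclaurin gives H_m = ln m + γ + 1/(2m) + O(1/m^2). The γ and O(1/m) terms cancel in the difference:
  H_{21n} − H_{32n} = ln(21n) − ln(32n) + O(1/n) = ln(21/32) + O(1/n).
Hence the limit is ln(21/32).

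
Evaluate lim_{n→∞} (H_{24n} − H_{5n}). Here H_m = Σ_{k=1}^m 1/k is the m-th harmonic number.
lim = ln(24/5)

Euler-Maclaurin gives H_m = ln m + γ + 1/(2m) + O(1/m^2). The γ and O(1/m) terms cancel in the difference:
  H_{24n} − H_{5n} = ln(24n) − ln(5n) + O(1/n) = ln(24/5) + O(1/n).
Hence the limit is ln(24/5).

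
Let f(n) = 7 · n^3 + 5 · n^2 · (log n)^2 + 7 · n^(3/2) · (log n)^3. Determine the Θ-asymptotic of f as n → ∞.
f(n) ∈ Θ(n^3)

Compare the terms by growth order. For large n, n^a · (log n)^b dominates n^a' · (log n)^b' iff a > a', or (a = a' and b > b'). Ranking the 3 terms shows the dominant one is 7 · n^3. Hence f(n) ∈ Θ(n^3).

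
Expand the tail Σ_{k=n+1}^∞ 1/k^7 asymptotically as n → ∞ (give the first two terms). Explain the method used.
Σ_{k>n} 1/k^7 = 1/(6 · n^6) − 1/(2 · n^7) + O(1/n^8)

Compare to the integral: ∫_{n}^∞ x^(−7) dx = [−x^(−6)/6]_{n}^∞ = 1/((7−1)·n^6). The Euler-Maclaurin correction adds −f(n)/2 = −1/(2·n^7). Euler-Maclaurin then gives
  Σ_{k>n} 1/k^7 = ∫_{n}^∞ dx/x^7 − 1/(2·n^7) + O(1/n^8).
(Equivalently this is ζ(7) − Σ_{k≤n} 1/k^7.)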